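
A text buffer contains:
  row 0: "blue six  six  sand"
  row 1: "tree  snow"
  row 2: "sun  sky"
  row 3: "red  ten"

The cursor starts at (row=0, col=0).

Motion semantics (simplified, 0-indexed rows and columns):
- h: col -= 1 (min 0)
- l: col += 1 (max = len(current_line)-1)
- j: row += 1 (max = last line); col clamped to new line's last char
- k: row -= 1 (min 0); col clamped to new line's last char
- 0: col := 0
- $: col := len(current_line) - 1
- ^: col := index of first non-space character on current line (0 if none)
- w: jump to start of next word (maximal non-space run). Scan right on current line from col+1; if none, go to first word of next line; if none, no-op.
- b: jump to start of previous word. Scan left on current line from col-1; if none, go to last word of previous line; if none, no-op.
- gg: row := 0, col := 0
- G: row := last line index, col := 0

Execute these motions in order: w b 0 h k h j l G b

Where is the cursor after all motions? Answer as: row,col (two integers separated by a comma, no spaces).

After 1 (w): row=0 col=5 char='s'
After 2 (b): row=0 col=0 char='b'
After 3 (0): row=0 col=0 char='b'
After 4 (h): row=0 col=0 char='b'
After 5 (k): row=0 col=0 char='b'
After 6 (h): row=0 col=0 char='b'
After 7 (j): row=1 col=0 char='t'
After 8 (l): row=1 col=1 char='r'
After 9 (G): row=3 col=0 char='r'
After 10 (b): row=2 col=5 char='s'

Answer: 2,5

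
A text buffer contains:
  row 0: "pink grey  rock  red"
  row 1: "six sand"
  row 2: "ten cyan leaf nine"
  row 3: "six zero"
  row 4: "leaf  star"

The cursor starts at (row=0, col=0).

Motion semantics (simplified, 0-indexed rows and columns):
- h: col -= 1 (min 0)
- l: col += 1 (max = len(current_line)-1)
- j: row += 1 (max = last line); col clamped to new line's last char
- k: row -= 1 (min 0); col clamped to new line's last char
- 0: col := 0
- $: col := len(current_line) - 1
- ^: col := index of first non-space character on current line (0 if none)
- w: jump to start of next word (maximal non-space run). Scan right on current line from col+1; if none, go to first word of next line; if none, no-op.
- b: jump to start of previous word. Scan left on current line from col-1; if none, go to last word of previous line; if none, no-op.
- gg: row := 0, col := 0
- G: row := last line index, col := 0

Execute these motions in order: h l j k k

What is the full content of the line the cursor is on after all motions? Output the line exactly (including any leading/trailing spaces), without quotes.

Answer: pink grey  rock  red

Derivation:
After 1 (h): row=0 col=0 char='p'
After 2 (l): row=0 col=1 char='i'
After 3 (j): row=1 col=1 char='i'
After 4 (k): row=0 col=1 char='i'
After 5 (k): row=0 col=1 char='i'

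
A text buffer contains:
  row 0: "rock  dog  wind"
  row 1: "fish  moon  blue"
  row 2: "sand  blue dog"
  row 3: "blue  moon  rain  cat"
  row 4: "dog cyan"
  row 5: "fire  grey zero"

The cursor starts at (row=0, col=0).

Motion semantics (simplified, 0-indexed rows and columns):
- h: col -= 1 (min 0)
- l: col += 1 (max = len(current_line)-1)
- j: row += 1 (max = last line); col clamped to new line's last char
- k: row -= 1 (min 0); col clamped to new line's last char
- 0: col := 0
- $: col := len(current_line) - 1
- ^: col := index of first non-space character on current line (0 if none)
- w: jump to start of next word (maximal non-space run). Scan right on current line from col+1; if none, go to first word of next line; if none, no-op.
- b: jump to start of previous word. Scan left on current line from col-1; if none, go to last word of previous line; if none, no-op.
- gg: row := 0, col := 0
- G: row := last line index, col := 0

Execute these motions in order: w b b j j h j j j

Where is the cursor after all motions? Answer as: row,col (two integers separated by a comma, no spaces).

Answer: 5,0

Derivation:
After 1 (w): row=0 col=6 char='d'
After 2 (b): row=0 col=0 char='r'
After 3 (b): row=0 col=0 char='r'
After 4 (j): row=1 col=0 char='f'
After 5 (j): row=2 col=0 char='s'
After 6 (h): row=2 col=0 char='s'
After 7 (j): row=3 col=0 char='b'
After 8 (j): row=4 col=0 char='d'
After 9 (j): row=5 col=0 char='f'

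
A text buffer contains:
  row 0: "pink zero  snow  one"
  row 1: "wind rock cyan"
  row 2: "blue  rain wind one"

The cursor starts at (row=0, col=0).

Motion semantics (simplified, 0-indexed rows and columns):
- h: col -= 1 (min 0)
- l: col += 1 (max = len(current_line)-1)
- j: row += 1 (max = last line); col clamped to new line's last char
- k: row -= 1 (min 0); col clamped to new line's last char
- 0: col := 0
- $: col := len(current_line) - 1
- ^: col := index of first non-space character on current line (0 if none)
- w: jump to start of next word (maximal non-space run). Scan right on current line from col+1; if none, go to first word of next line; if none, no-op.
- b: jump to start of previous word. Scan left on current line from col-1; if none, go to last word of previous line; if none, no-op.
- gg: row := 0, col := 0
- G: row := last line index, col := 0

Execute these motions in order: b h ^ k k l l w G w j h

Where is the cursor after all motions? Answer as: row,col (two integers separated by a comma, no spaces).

After 1 (b): row=0 col=0 char='p'
After 2 (h): row=0 col=0 char='p'
After 3 (^): row=0 col=0 char='p'
After 4 (k): row=0 col=0 char='p'
After 5 (k): row=0 col=0 char='p'
After 6 (l): row=0 col=1 char='i'
After 7 (l): row=0 col=2 char='n'
After 8 (w): row=0 col=5 char='z'
After 9 (G): row=2 col=0 char='b'
After 10 (w): row=2 col=6 char='r'
After 11 (j): row=2 col=6 char='r'
After 12 (h): row=2 col=5 char='_'

Answer: 2,5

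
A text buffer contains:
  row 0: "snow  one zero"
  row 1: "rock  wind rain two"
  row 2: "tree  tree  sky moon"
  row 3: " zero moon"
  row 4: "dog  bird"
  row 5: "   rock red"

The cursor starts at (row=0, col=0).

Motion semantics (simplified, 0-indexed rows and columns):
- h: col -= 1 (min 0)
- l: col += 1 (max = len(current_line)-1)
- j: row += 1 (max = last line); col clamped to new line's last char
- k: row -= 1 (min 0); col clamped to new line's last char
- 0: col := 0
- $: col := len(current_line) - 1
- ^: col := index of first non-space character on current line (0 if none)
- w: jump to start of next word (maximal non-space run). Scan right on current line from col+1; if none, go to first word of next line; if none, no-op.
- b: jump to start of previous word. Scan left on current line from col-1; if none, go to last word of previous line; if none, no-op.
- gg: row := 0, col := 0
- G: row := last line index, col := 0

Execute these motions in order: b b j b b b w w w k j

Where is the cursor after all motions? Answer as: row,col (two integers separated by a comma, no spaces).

After 1 (b): row=0 col=0 char='s'
After 2 (b): row=0 col=0 char='s'
After 3 (j): row=1 col=0 char='r'
After 4 (b): row=0 col=10 char='z'
After 5 (b): row=0 col=6 char='o'
After 6 (b): row=0 col=0 char='s'
After 7 (w): row=0 col=6 char='o'
After 8 (w): row=0 col=10 char='z'
After 9 (w): row=1 col=0 char='r'
After 10 (k): row=0 col=0 char='s'
After 11 (j): row=1 col=0 char='r'

Answer: 1,0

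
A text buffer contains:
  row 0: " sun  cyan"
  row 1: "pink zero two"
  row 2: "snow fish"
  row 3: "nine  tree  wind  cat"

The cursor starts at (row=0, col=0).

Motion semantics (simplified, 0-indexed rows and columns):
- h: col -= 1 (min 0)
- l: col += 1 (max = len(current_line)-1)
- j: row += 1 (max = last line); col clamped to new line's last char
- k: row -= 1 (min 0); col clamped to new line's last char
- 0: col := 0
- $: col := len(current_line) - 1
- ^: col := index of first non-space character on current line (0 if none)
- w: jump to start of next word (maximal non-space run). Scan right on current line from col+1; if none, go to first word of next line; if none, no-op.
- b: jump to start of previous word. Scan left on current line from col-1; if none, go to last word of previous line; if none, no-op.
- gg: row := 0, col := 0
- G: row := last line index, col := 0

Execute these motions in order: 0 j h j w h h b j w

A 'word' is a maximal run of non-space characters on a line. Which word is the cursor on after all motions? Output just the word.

Answer: tree

Derivation:
After 1 (0): row=0 col=0 char='_'
After 2 (j): row=1 col=0 char='p'
After 3 (h): row=1 col=0 char='p'
After 4 (j): row=2 col=0 char='s'
After 5 (w): row=2 col=5 char='f'
After 6 (h): row=2 col=4 char='_'
After 7 (h): row=2 col=3 char='w'
After 8 (b): row=2 col=0 char='s'
After 9 (j): row=3 col=0 char='n'
After 10 (w): row=3 col=6 char='t'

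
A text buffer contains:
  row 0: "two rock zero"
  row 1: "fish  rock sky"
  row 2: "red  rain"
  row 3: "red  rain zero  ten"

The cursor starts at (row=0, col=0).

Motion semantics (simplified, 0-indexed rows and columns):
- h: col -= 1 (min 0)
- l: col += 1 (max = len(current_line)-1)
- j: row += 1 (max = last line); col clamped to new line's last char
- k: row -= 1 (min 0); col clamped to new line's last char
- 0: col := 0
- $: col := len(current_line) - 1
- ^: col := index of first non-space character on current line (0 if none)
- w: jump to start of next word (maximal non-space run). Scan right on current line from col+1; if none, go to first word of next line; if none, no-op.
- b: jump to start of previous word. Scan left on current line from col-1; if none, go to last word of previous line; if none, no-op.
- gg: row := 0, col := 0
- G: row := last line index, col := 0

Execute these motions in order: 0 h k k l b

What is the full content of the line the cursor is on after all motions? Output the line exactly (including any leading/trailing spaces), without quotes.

Answer: two rock zero

Derivation:
After 1 (0): row=0 col=0 char='t'
After 2 (h): row=0 col=0 char='t'
After 3 (k): row=0 col=0 char='t'
After 4 (k): row=0 col=0 char='t'
After 5 (l): row=0 col=1 char='w'
After 6 (b): row=0 col=0 char='t'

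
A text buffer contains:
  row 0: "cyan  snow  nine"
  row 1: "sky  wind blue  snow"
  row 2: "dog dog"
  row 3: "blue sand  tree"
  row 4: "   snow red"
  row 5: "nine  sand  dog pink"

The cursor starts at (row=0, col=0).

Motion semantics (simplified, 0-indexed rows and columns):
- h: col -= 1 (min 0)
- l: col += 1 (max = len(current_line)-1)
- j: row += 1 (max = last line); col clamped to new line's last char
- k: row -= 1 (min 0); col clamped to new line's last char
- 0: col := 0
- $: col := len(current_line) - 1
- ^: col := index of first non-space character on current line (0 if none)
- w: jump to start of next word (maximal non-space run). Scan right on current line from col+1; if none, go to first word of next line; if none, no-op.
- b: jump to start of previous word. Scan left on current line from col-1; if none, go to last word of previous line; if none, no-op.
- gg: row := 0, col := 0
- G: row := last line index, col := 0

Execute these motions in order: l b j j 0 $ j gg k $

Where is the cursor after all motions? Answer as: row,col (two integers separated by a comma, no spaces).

Answer: 0,15

Derivation:
After 1 (l): row=0 col=1 char='y'
After 2 (b): row=0 col=0 char='c'
After 3 (j): row=1 col=0 char='s'
After 4 (j): row=2 col=0 char='d'
After 5 (0): row=2 col=0 char='d'
After 6 ($): row=2 col=6 char='g'
After 7 (j): row=3 col=6 char='a'
After 8 (gg): row=0 col=0 char='c'
After 9 (k): row=0 col=0 char='c'
After 10 ($): row=0 col=15 char='e'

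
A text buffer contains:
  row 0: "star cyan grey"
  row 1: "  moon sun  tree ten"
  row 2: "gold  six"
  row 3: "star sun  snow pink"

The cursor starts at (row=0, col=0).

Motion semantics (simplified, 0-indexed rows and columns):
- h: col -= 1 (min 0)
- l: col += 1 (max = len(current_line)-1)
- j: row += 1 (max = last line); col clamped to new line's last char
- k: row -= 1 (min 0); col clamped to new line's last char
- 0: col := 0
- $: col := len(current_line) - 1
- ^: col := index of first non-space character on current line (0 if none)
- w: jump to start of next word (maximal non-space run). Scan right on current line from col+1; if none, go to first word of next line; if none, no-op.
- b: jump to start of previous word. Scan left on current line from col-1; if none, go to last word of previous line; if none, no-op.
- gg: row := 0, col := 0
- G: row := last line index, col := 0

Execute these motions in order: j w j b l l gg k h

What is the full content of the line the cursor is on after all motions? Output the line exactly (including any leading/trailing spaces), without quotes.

Answer: star cyan grey

Derivation:
After 1 (j): row=1 col=0 char='_'
After 2 (w): row=1 col=2 char='m'
After 3 (j): row=2 col=2 char='l'
After 4 (b): row=2 col=0 char='g'
After 5 (l): row=2 col=1 char='o'
After 6 (l): row=2 col=2 char='l'
After 7 (gg): row=0 col=0 char='s'
After 8 (k): row=0 col=0 char='s'
After 9 (h): row=0 col=0 char='s'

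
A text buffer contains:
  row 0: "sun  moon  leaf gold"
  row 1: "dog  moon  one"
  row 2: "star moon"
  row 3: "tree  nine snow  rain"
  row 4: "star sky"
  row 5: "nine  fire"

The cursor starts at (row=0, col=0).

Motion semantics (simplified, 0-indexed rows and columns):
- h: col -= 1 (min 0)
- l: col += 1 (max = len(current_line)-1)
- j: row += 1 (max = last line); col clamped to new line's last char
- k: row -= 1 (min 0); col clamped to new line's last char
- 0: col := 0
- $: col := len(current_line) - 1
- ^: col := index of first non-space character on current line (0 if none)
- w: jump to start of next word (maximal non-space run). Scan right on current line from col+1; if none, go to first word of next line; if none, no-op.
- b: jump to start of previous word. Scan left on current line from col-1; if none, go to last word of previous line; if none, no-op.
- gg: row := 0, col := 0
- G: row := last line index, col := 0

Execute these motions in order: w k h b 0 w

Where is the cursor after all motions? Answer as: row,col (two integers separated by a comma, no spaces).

Answer: 0,5

Derivation:
After 1 (w): row=0 col=5 char='m'
After 2 (k): row=0 col=5 char='m'
After 3 (h): row=0 col=4 char='_'
After 4 (b): row=0 col=0 char='s'
After 5 (0): row=0 col=0 char='s'
After 6 (w): row=0 col=5 char='m'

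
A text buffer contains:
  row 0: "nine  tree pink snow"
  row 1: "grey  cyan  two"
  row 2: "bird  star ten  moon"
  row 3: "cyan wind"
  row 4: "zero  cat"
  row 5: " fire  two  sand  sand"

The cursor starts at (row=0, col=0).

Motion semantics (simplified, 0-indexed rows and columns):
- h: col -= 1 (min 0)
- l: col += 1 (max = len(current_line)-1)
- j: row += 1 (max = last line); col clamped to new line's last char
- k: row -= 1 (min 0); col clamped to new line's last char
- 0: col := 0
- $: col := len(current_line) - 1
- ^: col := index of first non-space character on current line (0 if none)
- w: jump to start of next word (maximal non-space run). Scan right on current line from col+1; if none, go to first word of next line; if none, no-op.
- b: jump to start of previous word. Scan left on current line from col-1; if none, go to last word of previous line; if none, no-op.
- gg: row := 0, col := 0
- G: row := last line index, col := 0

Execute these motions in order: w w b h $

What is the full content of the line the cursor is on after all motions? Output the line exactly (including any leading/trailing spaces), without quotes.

After 1 (w): row=0 col=6 char='t'
After 2 (w): row=0 col=11 char='p'
After 3 (b): row=0 col=6 char='t'
After 4 (h): row=0 col=5 char='_'
After 5 ($): row=0 col=19 char='w'

Answer: nine  tree pink snow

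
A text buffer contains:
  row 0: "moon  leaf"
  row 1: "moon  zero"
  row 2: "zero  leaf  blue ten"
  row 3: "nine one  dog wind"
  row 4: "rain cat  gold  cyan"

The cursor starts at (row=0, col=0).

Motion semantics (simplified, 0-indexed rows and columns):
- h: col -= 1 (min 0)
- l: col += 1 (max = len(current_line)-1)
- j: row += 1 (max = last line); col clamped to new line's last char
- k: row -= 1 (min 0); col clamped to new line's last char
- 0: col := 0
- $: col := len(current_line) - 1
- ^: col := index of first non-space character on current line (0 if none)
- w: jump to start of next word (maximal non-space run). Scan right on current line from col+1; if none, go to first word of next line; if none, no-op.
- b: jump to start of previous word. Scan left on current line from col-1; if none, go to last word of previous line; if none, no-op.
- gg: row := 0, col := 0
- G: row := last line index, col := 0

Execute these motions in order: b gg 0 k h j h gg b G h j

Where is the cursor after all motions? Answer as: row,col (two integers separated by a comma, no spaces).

Answer: 4,0

Derivation:
After 1 (b): row=0 col=0 char='m'
After 2 (gg): row=0 col=0 char='m'
After 3 (0): row=0 col=0 char='m'
After 4 (k): row=0 col=0 char='m'
After 5 (h): row=0 col=0 char='m'
After 6 (j): row=1 col=0 char='m'
After 7 (h): row=1 col=0 char='m'
After 8 (gg): row=0 col=0 char='m'
After 9 (b): row=0 col=0 char='m'
After 10 (G): row=4 col=0 char='r'
After 11 (h): row=4 col=0 char='r'
After 12 (j): row=4 col=0 char='r'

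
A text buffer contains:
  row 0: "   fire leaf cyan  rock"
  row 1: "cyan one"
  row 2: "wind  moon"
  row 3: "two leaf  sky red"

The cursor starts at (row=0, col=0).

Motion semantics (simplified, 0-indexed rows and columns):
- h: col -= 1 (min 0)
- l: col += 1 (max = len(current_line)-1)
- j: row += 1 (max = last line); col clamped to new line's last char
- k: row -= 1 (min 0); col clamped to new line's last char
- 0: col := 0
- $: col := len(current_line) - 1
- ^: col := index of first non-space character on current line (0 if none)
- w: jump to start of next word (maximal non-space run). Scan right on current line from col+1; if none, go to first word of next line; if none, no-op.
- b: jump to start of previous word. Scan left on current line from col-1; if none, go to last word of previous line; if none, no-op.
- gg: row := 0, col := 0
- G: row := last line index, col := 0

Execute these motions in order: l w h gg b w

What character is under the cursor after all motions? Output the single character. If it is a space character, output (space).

Answer: f

Derivation:
After 1 (l): row=0 col=1 char='_'
After 2 (w): row=0 col=3 char='f'
After 3 (h): row=0 col=2 char='_'
After 4 (gg): row=0 col=0 char='_'
After 5 (b): row=0 col=0 char='_'
After 6 (w): row=0 col=3 char='f'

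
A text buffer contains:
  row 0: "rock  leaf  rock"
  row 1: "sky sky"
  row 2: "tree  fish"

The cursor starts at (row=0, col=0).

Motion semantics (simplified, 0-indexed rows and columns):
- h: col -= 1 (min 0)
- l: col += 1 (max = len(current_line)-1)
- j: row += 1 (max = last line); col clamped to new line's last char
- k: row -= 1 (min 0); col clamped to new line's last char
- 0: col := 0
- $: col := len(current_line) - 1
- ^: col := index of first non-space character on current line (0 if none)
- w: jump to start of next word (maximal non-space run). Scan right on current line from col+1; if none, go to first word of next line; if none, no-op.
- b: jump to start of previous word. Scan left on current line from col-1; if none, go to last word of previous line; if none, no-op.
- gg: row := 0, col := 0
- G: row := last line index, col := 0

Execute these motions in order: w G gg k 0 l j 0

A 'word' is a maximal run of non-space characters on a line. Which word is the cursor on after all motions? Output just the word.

Answer: sky

Derivation:
After 1 (w): row=0 col=6 char='l'
After 2 (G): row=2 col=0 char='t'
After 3 (gg): row=0 col=0 char='r'
After 4 (k): row=0 col=0 char='r'
After 5 (0): row=0 col=0 char='r'
After 6 (l): row=0 col=1 char='o'
After 7 (j): row=1 col=1 char='k'
After 8 (0): row=1 col=0 char='s'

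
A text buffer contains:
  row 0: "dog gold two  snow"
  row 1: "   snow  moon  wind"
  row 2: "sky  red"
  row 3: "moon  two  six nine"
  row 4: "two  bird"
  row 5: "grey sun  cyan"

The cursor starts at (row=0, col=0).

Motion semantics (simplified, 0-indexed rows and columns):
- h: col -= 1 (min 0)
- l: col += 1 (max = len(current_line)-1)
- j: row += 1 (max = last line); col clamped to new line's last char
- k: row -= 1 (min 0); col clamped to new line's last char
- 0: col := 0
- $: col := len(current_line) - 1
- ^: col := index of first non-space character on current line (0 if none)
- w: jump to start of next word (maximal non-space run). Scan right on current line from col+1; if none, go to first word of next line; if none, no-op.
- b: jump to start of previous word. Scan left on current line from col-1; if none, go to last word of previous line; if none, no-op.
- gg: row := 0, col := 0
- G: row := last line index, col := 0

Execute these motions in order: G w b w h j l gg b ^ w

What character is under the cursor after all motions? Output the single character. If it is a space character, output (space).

Answer: g

Derivation:
After 1 (G): row=5 col=0 char='g'
After 2 (w): row=5 col=5 char='s'
After 3 (b): row=5 col=0 char='g'
After 4 (w): row=5 col=5 char='s'
After 5 (h): row=5 col=4 char='_'
After 6 (j): row=5 col=4 char='_'
After 7 (l): row=5 col=5 char='s'
After 8 (gg): row=0 col=0 char='d'
After 9 (b): row=0 col=0 char='d'
After 10 (^): row=0 col=0 char='d'
After 11 (w): row=0 col=4 char='g'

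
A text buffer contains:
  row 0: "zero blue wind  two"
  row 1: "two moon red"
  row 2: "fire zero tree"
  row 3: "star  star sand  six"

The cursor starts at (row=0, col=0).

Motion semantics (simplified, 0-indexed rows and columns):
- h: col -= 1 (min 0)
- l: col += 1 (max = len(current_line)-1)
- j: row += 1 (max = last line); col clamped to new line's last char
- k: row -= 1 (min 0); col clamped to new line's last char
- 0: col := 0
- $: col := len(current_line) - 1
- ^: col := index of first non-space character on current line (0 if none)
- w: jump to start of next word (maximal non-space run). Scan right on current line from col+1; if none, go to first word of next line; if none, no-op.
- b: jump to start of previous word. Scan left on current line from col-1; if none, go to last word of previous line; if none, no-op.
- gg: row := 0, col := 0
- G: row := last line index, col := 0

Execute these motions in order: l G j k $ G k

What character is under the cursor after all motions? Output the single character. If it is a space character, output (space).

After 1 (l): row=0 col=1 char='e'
After 2 (G): row=3 col=0 char='s'
After 3 (j): row=3 col=0 char='s'
After 4 (k): row=2 col=0 char='f'
After 5 ($): row=2 col=13 char='e'
After 6 (G): row=3 col=0 char='s'
After 7 (k): row=2 col=0 char='f'

Answer: f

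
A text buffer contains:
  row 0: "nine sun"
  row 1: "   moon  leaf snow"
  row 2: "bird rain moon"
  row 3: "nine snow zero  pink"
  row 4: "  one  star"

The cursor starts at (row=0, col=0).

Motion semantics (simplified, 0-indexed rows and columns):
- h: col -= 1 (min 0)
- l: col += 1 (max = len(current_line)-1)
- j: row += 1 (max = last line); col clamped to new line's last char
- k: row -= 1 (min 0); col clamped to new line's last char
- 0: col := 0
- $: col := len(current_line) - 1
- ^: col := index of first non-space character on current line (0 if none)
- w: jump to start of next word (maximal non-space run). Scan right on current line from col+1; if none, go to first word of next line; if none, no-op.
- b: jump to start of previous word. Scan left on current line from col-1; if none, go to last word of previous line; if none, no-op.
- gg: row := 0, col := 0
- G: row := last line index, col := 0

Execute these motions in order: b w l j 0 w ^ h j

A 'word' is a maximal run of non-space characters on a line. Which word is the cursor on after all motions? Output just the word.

After 1 (b): row=0 col=0 char='n'
After 2 (w): row=0 col=5 char='s'
After 3 (l): row=0 col=6 char='u'
After 4 (j): row=1 col=6 char='n'
After 5 (0): row=1 col=0 char='_'
After 6 (w): row=1 col=3 char='m'
After 7 (^): row=1 col=3 char='m'
After 8 (h): row=1 col=2 char='_'
After 9 (j): row=2 col=2 char='r'

Answer: bird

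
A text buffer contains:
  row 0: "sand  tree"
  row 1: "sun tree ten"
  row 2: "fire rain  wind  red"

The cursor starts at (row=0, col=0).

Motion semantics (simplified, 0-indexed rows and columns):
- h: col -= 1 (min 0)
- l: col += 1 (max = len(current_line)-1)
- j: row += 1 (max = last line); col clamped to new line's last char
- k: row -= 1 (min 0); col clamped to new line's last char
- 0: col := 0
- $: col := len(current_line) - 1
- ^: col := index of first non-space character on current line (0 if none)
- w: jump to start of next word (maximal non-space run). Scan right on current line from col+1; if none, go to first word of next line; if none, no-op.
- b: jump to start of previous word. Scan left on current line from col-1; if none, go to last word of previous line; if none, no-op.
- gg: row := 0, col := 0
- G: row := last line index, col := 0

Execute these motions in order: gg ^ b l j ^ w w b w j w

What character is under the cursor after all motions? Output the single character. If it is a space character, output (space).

After 1 (gg): row=0 col=0 char='s'
After 2 (^): row=0 col=0 char='s'
After 3 (b): row=0 col=0 char='s'
After 4 (l): row=0 col=1 char='a'
After 5 (j): row=1 col=1 char='u'
After 6 (^): row=1 col=0 char='s'
After 7 (w): row=1 col=4 char='t'
After 8 (w): row=1 col=9 char='t'
After 9 (b): row=1 col=4 char='t'
After 10 (w): row=1 col=9 char='t'
After 11 (j): row=2 col=9 char='_'
After 12 (w): row=2 col=11 char='w'

Answer: w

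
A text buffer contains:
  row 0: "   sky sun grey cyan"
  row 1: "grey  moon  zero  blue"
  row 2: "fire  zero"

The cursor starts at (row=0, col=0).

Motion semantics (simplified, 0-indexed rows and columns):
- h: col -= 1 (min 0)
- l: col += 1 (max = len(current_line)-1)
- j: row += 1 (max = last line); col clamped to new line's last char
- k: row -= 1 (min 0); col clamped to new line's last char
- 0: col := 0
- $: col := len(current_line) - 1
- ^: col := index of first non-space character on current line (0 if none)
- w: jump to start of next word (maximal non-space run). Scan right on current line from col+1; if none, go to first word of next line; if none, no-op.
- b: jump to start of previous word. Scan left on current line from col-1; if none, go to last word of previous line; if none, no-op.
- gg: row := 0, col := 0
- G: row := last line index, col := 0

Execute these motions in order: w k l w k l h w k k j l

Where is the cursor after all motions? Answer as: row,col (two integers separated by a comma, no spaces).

After 1 (w): row=0 col=3 char='s'
After 2 (k): row=0 col=3 char='s'
After 3 (l): row=0 col=4 char='k'
After 4 (w): row=0 col=7 char='s'
After 5 (k): row=0 col=7 char='s'
After 6 (l): row=0 col=8 char='u'
After 7 (h): row=0 col=7 char='s'
After 8 (w): row=0 col=11 char='g'
After 9 (k): row=0 col=11 char='g'
After 10 (k): row=0 col=11 char='g'
After 11 (j): row=1 col=11 char='_'
After 12 (l): row=1 col=12 char='z'

Answer: 1,12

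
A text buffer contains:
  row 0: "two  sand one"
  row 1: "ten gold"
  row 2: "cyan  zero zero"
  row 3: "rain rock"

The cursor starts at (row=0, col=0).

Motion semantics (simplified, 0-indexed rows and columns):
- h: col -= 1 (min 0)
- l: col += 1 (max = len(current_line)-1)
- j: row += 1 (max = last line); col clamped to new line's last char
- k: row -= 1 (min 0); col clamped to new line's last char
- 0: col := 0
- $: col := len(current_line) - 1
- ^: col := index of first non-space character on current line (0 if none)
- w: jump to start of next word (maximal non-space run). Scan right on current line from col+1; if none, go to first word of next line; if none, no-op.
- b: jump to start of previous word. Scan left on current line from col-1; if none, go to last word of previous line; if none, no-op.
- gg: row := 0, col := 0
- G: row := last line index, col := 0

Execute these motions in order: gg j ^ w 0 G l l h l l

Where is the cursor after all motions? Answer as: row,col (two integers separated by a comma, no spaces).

After 1 (gg): row=0 col=0 char='t'
After 2 (j): row=1 col=0 char='t'
After 3 (^): row=1 col=0 char='t'
After 4 (w): row=1 col=4 char='g'
After 5 (0): row=1 col=0 char='t'
After 6 (G): row=3 col=0 char='r'
After 7 (l): row=3 col=1 char='a'
After 8 (l): row=3 col=2 char='i'
After 9 (h): row=3 col=1 char='a'
After 10 (l): row=3 col=2 char='i'
After 11 (l): row=3 col=3 char='n'

Answer: 3,3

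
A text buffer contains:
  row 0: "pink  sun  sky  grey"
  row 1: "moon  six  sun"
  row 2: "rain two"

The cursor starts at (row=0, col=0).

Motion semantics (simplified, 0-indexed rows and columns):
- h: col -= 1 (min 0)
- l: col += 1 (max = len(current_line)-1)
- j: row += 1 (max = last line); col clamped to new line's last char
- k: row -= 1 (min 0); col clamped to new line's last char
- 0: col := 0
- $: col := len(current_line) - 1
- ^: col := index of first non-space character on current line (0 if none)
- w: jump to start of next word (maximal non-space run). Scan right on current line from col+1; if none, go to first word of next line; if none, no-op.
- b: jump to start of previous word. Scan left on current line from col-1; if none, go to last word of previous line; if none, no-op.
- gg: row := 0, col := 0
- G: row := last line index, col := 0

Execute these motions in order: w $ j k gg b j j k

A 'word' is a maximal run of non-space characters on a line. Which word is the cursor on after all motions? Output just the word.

After 1 (w): row=0 col=6 char='s'
After 2 ($): row=0 col=19 char='y'
After 3 (j): row=1 col=13 char='n'
After 4 (k): row=0 col=13 char='y'
After 5 (gg): row=0 col=0 char='p'
After 6 (b): row=0 col=0 char='p'
After 7 (j): row=1 col=0 char='m'
After 8 (j): row=2 col=0 char='r'
After 9 (k): row=1 col=0 char='m'

Answer: moon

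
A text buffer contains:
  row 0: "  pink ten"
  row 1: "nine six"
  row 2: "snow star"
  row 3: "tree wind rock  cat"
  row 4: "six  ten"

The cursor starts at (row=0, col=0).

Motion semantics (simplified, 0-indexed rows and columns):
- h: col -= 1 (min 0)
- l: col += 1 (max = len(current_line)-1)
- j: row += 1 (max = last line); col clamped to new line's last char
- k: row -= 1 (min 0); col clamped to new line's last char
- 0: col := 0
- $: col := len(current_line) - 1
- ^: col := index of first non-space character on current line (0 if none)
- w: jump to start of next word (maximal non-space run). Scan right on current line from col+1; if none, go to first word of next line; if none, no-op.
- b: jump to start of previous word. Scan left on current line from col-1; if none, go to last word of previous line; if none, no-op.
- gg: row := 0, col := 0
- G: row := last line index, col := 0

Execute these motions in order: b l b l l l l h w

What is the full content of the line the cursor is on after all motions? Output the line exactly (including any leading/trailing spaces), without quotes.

After 1 (b): row=0 col=0 char='_'
After 2 (l): row=0 col=1 char='_'
After 3 (b): row=0 col=1 char='_'
After 4 (l): row=0 col=2 char='p'
After 5 (l): row=0 col=3 char='i'
After 6 (l): row=0 col=4 char='n'
After 7 (l): row=0 col=5 char='k'
After 8 (h): row=0 col=4 char='n'
After 9 (w): row=0 col=7 char='t'

Answer:   pink ten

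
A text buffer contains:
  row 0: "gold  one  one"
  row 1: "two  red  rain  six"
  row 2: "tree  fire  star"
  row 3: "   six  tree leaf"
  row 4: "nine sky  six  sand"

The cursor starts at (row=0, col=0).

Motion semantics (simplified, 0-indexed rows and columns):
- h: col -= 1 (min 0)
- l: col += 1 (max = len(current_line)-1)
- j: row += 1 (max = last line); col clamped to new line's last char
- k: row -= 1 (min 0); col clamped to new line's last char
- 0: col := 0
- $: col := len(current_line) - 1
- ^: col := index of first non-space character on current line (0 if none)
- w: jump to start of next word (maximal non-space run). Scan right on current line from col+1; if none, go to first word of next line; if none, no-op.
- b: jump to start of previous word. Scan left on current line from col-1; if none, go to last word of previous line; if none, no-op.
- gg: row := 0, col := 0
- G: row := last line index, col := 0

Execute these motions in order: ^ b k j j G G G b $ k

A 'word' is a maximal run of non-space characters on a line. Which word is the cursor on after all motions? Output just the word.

After 1 (^): row=0 col=0 char='g'
After 2 (b): row=0 col=0 char='g'
After 3 (k): row=0 col=0 char='g'
After 4 (j): row=1 col=0 char='t'
After 5 (j): row=2 col=0 char='t'
After 6 (G): row=4 col=0 char='n'
After 7 (G): row=4 col=0 char='n'
After 8 (G): row=4 col=0 char='n'
After 9 (b): row=3 col=13 char='l'
After 10 ($): row=3 col=16 char='f'
After 11 (k): row=2 col=15 char='r'

Answer: star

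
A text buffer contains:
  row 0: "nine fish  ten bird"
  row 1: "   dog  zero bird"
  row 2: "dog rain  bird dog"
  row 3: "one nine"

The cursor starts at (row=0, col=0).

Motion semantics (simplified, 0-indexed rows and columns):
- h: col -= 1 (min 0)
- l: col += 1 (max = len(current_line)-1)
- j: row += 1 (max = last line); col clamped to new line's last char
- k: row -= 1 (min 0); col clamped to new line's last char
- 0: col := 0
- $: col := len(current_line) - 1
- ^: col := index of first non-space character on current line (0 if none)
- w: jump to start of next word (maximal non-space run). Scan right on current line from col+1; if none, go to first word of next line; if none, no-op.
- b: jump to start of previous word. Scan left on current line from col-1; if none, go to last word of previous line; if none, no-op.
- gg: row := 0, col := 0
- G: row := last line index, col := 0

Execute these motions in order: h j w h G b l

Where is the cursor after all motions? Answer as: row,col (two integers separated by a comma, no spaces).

After 1 (h): row=0 col=0 char='n'
After 2 (j): row=1 col=0 char='_'
After 3 (w): row=1 col=3 char='d'
After 4 (h): row=1 col=2 char='_'
After 5 (G): row=3 col=0 char='o'
After 6 (b): row=2 col=15 char='d'
After 7 (l): row=2 col=16 char='o'

Answer: 2,16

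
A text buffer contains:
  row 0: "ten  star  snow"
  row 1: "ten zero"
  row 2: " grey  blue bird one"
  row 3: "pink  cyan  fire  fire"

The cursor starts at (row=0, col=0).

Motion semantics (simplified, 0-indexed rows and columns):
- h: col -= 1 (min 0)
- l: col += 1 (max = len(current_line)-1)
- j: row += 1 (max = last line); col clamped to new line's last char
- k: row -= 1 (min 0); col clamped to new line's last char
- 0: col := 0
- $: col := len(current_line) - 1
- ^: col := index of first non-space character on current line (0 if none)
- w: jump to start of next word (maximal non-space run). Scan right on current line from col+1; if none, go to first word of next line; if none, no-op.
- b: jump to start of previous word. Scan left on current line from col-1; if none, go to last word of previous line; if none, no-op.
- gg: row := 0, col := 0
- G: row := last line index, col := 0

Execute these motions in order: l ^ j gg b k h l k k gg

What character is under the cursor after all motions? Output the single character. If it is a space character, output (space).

Answer: t

Derivation:
After 1 (l): row=0 col=1 char='e'
After 2 (^): row=0 col=0 char='t'
After 3 (j): row=1 col=0 char='t'
After 4 (gg): row=0 col=0 char='t'
After 5 (b): row=0 col=0 char='t'
After 6 (k): row=0 col=0 char='t'
After 7 (h): row=0 col=0 char='t'
After 8 (l): row=0 col=1 char='e'
After 9 (k): row=0 col=1 char='e'
After 10 (k): row=0 col=1 char='e'
After 11 (gg): row=0 col=0 char='t'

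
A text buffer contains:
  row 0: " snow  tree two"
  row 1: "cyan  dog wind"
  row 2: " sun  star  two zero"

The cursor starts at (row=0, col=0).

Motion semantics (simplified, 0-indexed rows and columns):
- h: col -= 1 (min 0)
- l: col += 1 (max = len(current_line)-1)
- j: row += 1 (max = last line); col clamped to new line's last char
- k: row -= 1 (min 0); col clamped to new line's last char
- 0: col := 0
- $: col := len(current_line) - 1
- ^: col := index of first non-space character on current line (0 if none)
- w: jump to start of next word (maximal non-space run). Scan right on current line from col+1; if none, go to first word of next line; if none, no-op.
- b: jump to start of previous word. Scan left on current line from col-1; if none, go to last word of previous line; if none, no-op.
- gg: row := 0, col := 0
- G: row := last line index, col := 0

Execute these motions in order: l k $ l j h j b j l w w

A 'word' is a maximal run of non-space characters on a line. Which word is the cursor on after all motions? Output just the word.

Answer: zero

Derivation:
After 1 (l): row=0 col=1 char='s'
After 2 (k): row=0 col=1 char='s'
After 3 ($): row=0 col=14 char='o'
After 4 (l): row=0 col=14 char='o'
After 5 (j): row=1 col=13 char='d'
After 6 (h): row=1 col=12 char='n'
After 7 (j): row=2 col=12 char='t'
After 8 (b): row=2 col=6 char='s'
After 9 (j): row=2 col=6 char='s'
After 10 (l): row=2 col=7 char='t'
After 11 (w): row=2 col=12 char='t'
After 12 (w): row=2 col=16 char='z'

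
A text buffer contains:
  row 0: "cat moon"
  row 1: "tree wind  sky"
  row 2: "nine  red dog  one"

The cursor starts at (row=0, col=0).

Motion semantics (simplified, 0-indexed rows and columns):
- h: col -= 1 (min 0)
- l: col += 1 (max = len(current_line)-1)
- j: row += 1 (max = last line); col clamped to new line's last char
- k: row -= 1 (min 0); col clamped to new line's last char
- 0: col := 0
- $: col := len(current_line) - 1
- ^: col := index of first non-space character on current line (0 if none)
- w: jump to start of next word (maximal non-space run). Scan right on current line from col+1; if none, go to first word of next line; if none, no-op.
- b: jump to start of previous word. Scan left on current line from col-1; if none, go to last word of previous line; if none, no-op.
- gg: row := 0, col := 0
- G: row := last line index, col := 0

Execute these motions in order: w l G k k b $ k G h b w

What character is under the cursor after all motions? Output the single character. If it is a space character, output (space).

Answer: n

Derivation:
After 1 (w): row=0 col=4 char='m'
After 2 (l): row=0 col=5 char='o'
After 3 (G): row=2 col=0 char='n'
After 4 (k): row=1 col=0 char='t'
After 5 (k): row=0 col=0 char='c'
After 6 (b): row=0 col=0 char='c'
After 7 ($): row=0 col=7 char='n'
After 8 (k): row=0 col=7 char='n'
After 9 (G): row=2 col=0 char='n'
After 10 (h): row=2 col=0 char='n'
After 11 (b): row=1 col=11 char='s'
After 12 (w): row=2 col=0 char='n'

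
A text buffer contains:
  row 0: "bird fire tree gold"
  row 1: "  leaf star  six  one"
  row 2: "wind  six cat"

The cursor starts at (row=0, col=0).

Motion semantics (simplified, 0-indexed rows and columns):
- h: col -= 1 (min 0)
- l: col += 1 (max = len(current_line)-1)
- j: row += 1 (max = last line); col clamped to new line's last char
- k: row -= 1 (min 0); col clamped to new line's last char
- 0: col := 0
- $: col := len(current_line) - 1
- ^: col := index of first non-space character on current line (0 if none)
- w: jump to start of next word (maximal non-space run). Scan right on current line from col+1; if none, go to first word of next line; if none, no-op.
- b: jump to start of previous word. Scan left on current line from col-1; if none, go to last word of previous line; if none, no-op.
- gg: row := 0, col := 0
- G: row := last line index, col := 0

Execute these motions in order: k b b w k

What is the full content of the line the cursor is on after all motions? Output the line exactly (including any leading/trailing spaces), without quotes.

After 1 (k): row=0 col=0 char='b'
After 2 (b): row=0 col=0 char='b'
After 3 (b): row=0 col=0 char='b'
After 4 (w): row=0 col=5 char='f'
After 5 (k): row=0 col=5 char='f'

Answer: bird fire tree gold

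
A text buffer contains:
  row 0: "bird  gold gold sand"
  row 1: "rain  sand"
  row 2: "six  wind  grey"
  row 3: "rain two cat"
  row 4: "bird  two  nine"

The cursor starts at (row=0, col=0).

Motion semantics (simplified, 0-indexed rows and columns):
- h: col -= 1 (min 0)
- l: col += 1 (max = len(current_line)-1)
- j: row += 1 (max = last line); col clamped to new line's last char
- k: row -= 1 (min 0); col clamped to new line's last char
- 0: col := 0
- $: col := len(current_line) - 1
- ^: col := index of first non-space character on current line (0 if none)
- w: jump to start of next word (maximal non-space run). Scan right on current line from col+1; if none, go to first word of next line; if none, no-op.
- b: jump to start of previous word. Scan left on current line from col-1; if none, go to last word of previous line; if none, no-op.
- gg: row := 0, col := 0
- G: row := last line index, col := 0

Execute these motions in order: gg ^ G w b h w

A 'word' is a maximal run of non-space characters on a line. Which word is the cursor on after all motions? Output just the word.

Answer: two

Derivation:
After 1 (gg): row=0 col=0 char='b'
After 2 (^): row=0 col=0 char='b'
After 3 (G): row=4 col=0 char='b'
After 4 (w): row=4 col=6 char='t'
After 5 (b): row=4 col=0 char='b'
After 6 (h): row=4 col=0 char='b'
After 7 (w): row=4 col=6 char='t'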